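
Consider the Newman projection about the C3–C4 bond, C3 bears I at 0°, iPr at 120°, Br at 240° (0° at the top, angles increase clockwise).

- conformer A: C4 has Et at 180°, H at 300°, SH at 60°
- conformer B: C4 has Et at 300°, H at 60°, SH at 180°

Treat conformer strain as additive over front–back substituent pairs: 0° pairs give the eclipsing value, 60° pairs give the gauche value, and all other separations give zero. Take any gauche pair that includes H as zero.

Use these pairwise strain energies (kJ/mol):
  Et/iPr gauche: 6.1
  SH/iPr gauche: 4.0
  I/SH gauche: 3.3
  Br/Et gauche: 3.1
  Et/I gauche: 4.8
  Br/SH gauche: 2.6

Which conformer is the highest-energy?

A

A (staggered): I(0°)/SH(60°) gauche 3.3; iPr(120°)/Et(180°) gauche 6.1; iPr(120°)/SH(60°) gauche 4.0; Br(240°)/Et(180°) gauche 3.1 → 16.5 kJ/mol.
B (staggered): I(0°)/Et(300°) gauche 4.8; iPr(120°)/SH(180°) gauche 4.0; Br(240°)/Et(300°) gauche 3.1; Br(240°)/SH(180°) gauche 2.6 → 14.5 kJ/mol.
A has the highest total (16.5 kJ/mol).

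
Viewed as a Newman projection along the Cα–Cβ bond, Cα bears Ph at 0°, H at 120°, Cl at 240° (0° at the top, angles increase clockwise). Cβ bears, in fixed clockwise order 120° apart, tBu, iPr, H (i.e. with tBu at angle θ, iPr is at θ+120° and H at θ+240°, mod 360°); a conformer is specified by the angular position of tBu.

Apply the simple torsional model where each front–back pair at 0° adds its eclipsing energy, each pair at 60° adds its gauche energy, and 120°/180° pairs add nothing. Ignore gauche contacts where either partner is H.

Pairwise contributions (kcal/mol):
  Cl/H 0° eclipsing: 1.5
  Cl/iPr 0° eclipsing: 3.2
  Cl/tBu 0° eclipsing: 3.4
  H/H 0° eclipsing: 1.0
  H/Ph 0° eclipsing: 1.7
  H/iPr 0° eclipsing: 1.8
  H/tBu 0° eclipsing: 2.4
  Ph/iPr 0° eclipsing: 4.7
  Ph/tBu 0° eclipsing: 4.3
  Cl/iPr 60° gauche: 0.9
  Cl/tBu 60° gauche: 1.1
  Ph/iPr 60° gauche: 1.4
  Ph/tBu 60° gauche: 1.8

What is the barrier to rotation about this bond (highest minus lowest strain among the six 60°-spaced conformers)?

tBu at 0° is eclipsed. Ph at 0° is eclipsed with tBu at 0° (4.3); H at 120° is eclipsed with iPr at 120° (1.8); Cl at 240° is eclipsed with H at 240° (1.5). Total 7.6 kcal/mol.
tBu at 60° is staggered. Ph at 0° is gauche with tBu at 60° (1.8); Cl at 240° is gauche with iPr at 180° (0.9). Total 2.7 kcal/mol.
tBu at 120° is eclipsed. Ph at 0° is eclipsed with H at 0° (1.7); H at 120° is eclipsed with tBu at 120° (2.4); Cl at 240° is eclipsed with iPr at 240° (3.2). Total 7.3 kcal/mol.
tBu at 180° is staggered. Ph at 0° is gauche with iPr at 300° (1.4); Cl at 240° is gauche with tBu at 180° (1.1); Cl at 240° is gauche with iPr at 300° (0.9). Total 3.4 kcal/mol.
tBu at 240° is eclipsed. Ph at 0° is eclipsed with iPr at 0° (4.7); H at 120° is eclipsed with H at 120° (1.0); Cl at 240° is eclipsed with tBu at 240° (3.4). Total 9.1 kcal/mol.
tBu at 300° is staggered. Ph at 0° is gauche with tBu at 300° (1.8); Ph at 0° is gauche with iPr at 60° (1.4); Cl at 240° is gauche with tBu at 300° (1.1). Total 4.3 kcal/mol.
Max at 240° (9.1 kcal/mol), min at 60° (2.7 kcal/mol); barrier = 6.4 kcal/mol.

6.4 kcal/mol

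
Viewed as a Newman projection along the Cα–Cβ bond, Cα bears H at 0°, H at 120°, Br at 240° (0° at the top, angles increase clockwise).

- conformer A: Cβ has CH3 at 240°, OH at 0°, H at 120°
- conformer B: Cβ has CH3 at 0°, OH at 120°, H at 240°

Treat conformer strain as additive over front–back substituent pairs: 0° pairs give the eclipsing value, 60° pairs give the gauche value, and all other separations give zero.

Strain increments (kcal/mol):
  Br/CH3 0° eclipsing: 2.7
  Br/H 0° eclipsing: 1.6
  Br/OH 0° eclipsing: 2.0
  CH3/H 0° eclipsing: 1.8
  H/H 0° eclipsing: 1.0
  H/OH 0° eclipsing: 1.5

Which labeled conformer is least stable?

A is eclipsed. H at 0° is eclipsed with OH at 0° (1.5); H at 120° is eclipsed with H at 120° (1.0); Br at 240° is eclipsed with CH3 at 240° (2.7). Total 5.2 kcal/mol.
B is eclipsed. H at 0° is eclipsed with CH3 at 0° (1.8); H at 120° is eclipsed with OH at 120° (1.5); Br at 240° is eclipsed with H at 240° (1.6). Total 4.9 kcal/mol.
A has the highest total (5.2 kcal/mol).

A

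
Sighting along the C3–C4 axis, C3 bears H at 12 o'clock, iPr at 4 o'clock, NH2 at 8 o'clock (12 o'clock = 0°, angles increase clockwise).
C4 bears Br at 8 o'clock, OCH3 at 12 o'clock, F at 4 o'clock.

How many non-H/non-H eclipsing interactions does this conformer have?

Non-H eclipsing pairs: iPr(120°)/F(120°); NH2(240°)/Br(240°) — 2 interactions.

2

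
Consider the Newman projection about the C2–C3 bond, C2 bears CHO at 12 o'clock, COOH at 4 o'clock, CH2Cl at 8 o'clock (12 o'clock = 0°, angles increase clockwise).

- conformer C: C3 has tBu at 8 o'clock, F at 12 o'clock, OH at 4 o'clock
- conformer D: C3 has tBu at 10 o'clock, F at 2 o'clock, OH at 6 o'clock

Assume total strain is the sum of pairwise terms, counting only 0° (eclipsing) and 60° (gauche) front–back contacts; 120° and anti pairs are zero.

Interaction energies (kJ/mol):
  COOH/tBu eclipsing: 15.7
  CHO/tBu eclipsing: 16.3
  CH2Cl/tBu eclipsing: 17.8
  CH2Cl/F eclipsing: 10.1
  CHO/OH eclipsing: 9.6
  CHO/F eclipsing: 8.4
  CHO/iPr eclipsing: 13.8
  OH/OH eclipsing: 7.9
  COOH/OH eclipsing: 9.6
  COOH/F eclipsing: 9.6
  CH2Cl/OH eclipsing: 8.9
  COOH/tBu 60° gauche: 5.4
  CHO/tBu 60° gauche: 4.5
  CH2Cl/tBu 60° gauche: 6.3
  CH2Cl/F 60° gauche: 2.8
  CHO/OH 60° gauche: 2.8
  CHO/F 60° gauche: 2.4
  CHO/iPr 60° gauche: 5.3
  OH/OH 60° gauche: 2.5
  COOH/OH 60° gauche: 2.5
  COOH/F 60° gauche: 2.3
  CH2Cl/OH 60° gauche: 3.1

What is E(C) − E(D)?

+14.7 kJ/mol

C is eclipsed. CHO at 0° is eclipsed with F at 0° (8.4); COOH at 120° is eclipsed with OH at 120° (9.6); CH2Cl at 240° is eclipsed with tBu at 240° (17.8). Total 35.8 kJ/mol.
D is staggered. CHO at 0° is gauche with tBu at 300° (4.5); CHO at 0° is gauche with F at 60° (2.4); COOH at 120° is gauche with F at 60° (2.3); COOH at 120° is gauche with OH at 180° (2.5); CH2Cl at 240° is gauche with tBu at 300° (6.3); CH2Cl at 240° is gauche with OH at 180° (3.1). Total 21.1 kJ/mol.
E(C) − E(D) = 35.8 − 21.1 = +14.7 kJ/mol.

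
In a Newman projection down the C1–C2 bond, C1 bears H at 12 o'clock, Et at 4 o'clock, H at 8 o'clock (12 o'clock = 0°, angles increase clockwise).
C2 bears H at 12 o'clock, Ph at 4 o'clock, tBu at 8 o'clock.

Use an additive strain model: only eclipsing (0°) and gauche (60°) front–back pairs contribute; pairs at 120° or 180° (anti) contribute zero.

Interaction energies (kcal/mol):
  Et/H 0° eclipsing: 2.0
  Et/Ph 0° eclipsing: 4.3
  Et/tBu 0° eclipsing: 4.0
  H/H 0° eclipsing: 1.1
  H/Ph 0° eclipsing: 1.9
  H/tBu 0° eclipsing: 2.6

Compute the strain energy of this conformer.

This conformer is eclipsed. H at 0° is eclipsed with H at 0° (1.1); Et at 120° is eclipsed with Ph at 120° (4.3); H at 240° is eclipsed with tBu at 240° (2.6). Total 8.0 kcal/mol.

8.0 kcal/mol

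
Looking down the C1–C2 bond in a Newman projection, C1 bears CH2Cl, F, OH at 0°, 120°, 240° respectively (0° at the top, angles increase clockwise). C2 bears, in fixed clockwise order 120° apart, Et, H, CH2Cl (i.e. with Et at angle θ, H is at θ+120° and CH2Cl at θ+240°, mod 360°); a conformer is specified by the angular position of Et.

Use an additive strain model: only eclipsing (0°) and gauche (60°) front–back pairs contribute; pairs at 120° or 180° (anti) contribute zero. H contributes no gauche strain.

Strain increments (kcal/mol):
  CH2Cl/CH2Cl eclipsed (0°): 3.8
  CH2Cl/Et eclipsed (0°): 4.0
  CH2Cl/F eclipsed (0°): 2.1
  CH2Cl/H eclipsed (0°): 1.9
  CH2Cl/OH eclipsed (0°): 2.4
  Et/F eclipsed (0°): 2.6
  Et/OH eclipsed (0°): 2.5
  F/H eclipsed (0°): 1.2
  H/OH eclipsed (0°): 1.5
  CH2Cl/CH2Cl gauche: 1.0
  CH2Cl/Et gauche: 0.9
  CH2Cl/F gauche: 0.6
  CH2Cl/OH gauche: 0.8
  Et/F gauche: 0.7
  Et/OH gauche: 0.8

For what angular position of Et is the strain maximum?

Et at 0° (eclipsed): CH2Cl–Et eclipsed, F–H eclipsed, OH–CH2Cl eclipsed; 4.0 + 1.2 + 2.4 = 7.6 kcal/mol.
Et at 60° (staggered): CH2Cl–Et gauche, CH2Cl–CH2Cl gauche, F–Et gauche, OH–CH2Cl gauche; 0.9 + 1.0 + 0.7 + 0.8 = 3.4 kcal/mol.
Et at 120° (eclipsed): CH2Cl–CH2Cl eclipsed, F–Et eclipsed, OH–H eclipsed; 3.8 + 2.6 + 1.5 = 7.9 kcal/mol.
Et at 180° (staggered): CH2Cl–CH2Cl gauche, F–Et gauche, F–CH2Cl gauche, OH–Et gauche; 1.0 + 0.7 + 0.6 + 0.8 = 3.1 kcal/mol.
Et at 240° (eclipsed): CH2Cl–H eclipsed, F–CH2Cl eclipsed, OH–Et eclipsed; 1.9 + 2.1 + 2.5 = 6.5 kcal/mol.
Et at 300° (staggered): CH2Cl–Et gauche, F–CH2Cl gauche, OH–Et gauche, OH–CH2Cl gauche; 0.9 + 0.6 + 0.8 + 0.8 = 3.1 kcal/mol.
The maximum (7.9 kcal/mol) occurs with Et at 120°.

120°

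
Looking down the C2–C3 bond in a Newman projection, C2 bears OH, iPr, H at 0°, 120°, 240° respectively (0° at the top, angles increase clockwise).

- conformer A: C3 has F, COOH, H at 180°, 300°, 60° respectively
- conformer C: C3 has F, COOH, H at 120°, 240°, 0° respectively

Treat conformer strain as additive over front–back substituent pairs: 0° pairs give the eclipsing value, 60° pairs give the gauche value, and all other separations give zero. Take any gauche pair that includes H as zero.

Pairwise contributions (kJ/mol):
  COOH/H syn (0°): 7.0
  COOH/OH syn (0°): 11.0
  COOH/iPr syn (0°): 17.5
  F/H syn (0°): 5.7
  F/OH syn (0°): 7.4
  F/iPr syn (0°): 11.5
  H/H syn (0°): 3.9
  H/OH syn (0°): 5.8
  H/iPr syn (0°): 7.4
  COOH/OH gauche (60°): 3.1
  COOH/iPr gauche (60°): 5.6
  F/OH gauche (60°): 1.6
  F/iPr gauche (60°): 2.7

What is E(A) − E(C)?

A (staggered): OH–COOH gauche, iPr–F gauche; 3.1 + 2.7 = 5.8 kJ/mol.
C (eclipsed): OH–H eclipsed, iPr–F eclipsed, H–COOH eclipsed; 5.8 + 11.5 + 7.0 = 24.3 kJ/mol.
E(A) − E(C) = 5.8 − 24.3 = -18.5 kJ/mol.

-18.5 kJ/mol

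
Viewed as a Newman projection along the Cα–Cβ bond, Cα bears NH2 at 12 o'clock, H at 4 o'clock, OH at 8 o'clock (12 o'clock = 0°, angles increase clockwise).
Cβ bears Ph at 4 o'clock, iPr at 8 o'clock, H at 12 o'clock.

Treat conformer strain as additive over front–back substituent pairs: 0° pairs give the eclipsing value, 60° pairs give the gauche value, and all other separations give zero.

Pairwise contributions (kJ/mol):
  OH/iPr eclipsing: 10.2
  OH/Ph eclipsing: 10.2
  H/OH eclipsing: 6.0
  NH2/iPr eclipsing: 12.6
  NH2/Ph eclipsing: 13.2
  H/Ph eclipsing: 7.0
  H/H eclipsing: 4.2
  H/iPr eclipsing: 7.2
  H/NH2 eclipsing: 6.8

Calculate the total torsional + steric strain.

This conformer is eclipsed. NH2 at 0° is eclipsed with H at 0° (6.8); H at 120° is eclipsed with Ph at 120° (7.0); OH at 240° is eclipsed with iPr at 240° (10.2). Total 24.0 kJ/mol.

24.0 kJ/mol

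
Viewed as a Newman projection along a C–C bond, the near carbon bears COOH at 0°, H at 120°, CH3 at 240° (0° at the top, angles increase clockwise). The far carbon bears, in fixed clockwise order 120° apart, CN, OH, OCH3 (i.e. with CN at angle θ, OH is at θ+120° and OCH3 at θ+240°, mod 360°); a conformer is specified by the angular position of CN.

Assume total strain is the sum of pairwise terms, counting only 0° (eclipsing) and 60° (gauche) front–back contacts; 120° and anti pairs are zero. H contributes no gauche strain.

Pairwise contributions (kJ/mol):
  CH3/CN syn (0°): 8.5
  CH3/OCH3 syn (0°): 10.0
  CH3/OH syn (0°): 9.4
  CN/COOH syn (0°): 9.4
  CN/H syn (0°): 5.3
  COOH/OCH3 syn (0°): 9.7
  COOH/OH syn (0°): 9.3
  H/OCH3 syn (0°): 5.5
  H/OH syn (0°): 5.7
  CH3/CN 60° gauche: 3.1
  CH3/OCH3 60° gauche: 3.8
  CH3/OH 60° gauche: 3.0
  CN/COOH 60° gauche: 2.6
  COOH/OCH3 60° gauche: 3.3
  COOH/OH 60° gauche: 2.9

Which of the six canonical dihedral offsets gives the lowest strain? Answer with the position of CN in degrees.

CN at 0° (eclipsed): COOH(0°)/CN(0°) eclipsed 9.4; H(120°)/OH(120°) eclipsed 5.7; CH3(240°)/OCH3(240°) eclipsed 10.0 → 25.1 kJ/mol.
CN at 60° (staggered): COOH(0°)/CN(60°) gauche 2.6; COOH(0°)/OCH3(300°) gauche 3.3; CH3(240°)/OH(180°) gauche 3.0; CH3(240°)/OCH3(300°) gauche 3.8 → 12.7 kJ/mol.
CN at 120° (eclipsed): COOH(0°)/OCH3(0°) eclipsed 9.7; H(120°)/CN(120°) eclipsed 5.3; CH3(240°)/OH(240°) eclipsed 9.4 → 24.4 kJ/mol.
CN at 180° (staggered): COOH(0°)/OH(300°) gauche 2.9; COOH(0°)/OCH3(60°) gauche 3.3; CH3(240°)/CN(180°) gauche 3.1; CH3(240°)/OH(300°) gauche 3.0 → 12.3 kJ/mol.
CN at 240° (eclipsed): COOH(0°)/OH(0°) eclipsed 9.3; H(120°)/OCH3(120°) eclipsed 5.5; CH3(240°)/CN(240°) eclipsed 8.5 → 23.3 kJ/mol.
CN at 300° (staggered): COOH(0°)/CN(300°) gauche 2.6; COOH(0°)/OH(60°) gauche 2.9; CH3(240°)/CN(300°) gauche 3.1; CH3(240°)/OCH3(180°) gauche 3.8 → 12.4 kJ/mol.
The minimum (12.3 kJ/mol) occurs with CN at 180°.

180°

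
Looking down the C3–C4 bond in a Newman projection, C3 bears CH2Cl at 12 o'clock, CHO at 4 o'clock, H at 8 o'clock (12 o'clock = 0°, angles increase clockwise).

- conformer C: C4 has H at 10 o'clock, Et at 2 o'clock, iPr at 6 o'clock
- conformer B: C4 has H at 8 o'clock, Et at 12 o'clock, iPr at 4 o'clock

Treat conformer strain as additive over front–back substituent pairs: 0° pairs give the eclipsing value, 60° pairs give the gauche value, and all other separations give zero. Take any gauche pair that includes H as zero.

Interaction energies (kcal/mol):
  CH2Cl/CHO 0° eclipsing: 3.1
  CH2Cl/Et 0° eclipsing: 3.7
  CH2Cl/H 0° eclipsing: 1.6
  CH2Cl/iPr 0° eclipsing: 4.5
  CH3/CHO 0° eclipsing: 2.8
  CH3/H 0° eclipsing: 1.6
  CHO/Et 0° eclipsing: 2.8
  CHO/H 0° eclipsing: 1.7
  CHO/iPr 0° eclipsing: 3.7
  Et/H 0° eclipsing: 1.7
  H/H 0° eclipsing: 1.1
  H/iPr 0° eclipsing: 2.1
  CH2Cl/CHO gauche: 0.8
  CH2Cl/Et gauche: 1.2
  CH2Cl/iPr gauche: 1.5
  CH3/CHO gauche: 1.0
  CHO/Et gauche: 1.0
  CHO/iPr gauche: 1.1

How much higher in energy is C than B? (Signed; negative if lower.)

-5.2 kcal/mol

C (staggered): CH2Cl(0°)/Et(60°) gauche 1.2; CHO(120°)/Et(60°) gauche 1.0; CHO(120°)/iPr(180°) gauche 1.1 → 3.3 kcal/mol.
B (eclipsed): CH2Cl(0°)/Et(0°) eclipsed 3.7; CHO(120°)/iPr(120°) eclipsed 3.7; H(240°)/H(240°) eclipsed 1.1 → 8.5 kcal/mol.
E(C) − E(B) = 3.3 − 8.5 = -5.2 kcal/mol.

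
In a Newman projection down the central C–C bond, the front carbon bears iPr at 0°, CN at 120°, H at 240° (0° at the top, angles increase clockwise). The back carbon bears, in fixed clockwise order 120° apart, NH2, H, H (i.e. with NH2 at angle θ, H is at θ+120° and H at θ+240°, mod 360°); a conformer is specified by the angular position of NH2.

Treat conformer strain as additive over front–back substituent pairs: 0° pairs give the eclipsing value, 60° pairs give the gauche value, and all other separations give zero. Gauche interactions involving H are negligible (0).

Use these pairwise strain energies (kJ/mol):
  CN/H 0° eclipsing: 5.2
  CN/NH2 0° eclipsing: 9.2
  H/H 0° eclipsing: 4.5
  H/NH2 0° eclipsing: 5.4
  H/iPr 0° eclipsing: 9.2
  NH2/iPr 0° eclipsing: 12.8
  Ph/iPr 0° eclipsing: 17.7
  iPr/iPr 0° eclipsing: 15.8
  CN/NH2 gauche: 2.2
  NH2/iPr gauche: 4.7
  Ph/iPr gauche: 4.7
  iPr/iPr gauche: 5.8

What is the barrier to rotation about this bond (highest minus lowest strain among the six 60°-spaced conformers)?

NH2 at 0° (eclipsed): iPr–NH2 eclipsed, CN–H eclipsed, H–H eclipsed; 12.8 + 5.2 + 4.5 = 22.5 kJ/mol.
NH2 at 60° (staggered): iPr–NH2 gauche, CN–NH2 gauche; 4.7 + 2.2 = 6.9 kJ/mol.
NH2 at 120° (eclipsed): iPr–H eclipsed, CN–NH2 eclipsed, H–H eclipsed; 9.2 + 9.2 + 4.5 = 22.9 kJ/mol.
NH2 at 180° (staggered): CN–NH2 gauche; 2.2 = 2.2 kJ/mol.
NH2 at 240° (eclipsed): iPr–H eclipsed, CN–H eclipsed, H–NH2 eclipsed; 9.2 + 5.2 + 5.4 = 19.8 kJ/mol.
NH2 at 300° (staggered): iPr–NH2 gauche; 4.7 = 4.7 kJ/mol.
Max at 120° (22.9 kJ/mol), min at 180° (2.2 kJ/mol); barrier = 20.7 kJ/mol.

20.7 kJ/mol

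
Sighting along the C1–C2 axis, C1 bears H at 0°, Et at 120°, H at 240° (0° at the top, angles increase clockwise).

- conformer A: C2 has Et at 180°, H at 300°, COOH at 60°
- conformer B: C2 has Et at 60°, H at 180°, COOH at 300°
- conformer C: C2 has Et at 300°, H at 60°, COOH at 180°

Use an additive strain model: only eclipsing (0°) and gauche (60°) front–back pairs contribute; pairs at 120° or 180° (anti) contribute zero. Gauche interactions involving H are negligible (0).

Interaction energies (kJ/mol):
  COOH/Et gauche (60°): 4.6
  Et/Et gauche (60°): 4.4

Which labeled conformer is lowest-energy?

B

A is staggered. Et at 120° is gauche with Et at 180° (4.4); Et at 120° is gauche with COOH at 60° (4.6). Total 9.0 kJ/mol.
B is staggered. Et at 120° is gauche with Et at 60° (4.4). Total 4.4 kJ/mol.
C is staggered. Et at 120° is gauche with COOH at 180° (4.6). Total 4.6 kJ/mol.
B has the lowest total (4.4 kJ/mol).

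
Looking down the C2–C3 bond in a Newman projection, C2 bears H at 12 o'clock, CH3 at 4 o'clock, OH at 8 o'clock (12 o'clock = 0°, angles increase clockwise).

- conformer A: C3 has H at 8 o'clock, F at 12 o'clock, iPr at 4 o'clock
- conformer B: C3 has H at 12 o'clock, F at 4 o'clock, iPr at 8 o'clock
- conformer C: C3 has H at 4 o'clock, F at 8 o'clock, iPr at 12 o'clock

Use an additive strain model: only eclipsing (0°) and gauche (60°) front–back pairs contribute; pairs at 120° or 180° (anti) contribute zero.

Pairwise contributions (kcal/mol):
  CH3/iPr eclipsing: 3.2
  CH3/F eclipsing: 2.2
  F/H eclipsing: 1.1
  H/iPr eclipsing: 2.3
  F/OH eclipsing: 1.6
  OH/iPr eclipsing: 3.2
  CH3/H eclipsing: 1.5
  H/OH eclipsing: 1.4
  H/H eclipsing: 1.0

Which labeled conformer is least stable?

A (eclipsed): H–F eclipsed, CH3–iPr eclipsed, OH–H eclipsed; 1.1 + 3.2 + 1.4 = 5.7 kcal/mol.
B (eclipsed): H–H eclipsed, CH3–F eclipsed, OH–iPr eclipsed; 1.0 + 2.2 + 3.2 = 6.4 kcal/mol.
C (eclipsed): H–iPr eclipsed, CH3–H eclipsed, OH–F eclipsed; 2.3 + 1.5 + 1.6 = 5.4 kcal/mol.
B has the highest total (6.4 kcal/mol).

B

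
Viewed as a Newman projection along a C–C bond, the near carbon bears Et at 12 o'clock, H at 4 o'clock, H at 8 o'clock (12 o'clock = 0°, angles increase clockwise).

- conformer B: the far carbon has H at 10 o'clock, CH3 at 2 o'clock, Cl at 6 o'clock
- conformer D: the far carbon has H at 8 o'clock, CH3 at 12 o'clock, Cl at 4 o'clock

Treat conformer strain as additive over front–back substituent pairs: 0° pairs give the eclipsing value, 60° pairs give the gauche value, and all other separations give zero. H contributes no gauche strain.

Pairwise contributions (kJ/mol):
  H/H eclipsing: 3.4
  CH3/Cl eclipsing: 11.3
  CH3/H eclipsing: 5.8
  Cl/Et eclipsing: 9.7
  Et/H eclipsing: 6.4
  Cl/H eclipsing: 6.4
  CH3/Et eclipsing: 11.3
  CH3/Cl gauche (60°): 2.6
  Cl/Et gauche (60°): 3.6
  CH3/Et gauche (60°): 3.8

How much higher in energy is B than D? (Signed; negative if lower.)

B (staggered): Et–CH3 gauche; 3.8 = 3.8 kJ/mol.
D (eclipsed): Et–CH3 eclipsed, H–Cl eclipsed, H–H eclipsed; 11.3 + 6.4 + 3.4 = 21.1 kJ/mol.
E(B) − E(D) = 3.8 − 21.1 = -17.3 kJ/mol.

-17.3 kJ/mol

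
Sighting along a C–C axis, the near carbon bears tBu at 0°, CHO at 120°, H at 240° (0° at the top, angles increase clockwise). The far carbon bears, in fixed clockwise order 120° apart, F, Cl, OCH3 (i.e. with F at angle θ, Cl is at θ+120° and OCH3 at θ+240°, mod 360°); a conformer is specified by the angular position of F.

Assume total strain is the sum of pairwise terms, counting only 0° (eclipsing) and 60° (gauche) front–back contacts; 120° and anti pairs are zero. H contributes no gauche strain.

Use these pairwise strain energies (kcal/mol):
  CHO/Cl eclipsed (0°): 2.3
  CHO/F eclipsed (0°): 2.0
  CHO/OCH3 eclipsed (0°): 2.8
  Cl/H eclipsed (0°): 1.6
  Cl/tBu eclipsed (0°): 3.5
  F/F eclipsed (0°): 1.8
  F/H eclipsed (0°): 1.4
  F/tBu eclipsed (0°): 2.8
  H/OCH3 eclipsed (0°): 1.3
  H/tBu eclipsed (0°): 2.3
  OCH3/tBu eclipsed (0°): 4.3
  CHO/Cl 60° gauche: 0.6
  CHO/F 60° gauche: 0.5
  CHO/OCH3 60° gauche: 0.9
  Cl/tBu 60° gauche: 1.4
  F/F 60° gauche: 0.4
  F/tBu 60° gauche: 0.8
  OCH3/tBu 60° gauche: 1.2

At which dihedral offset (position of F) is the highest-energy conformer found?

120°

F at 0° (eclipsed): tBu(0°)/F(0°) eclipsed 2.8; CHO(120°)/Cl(120°) eclipsed 2.3; H(240°)/OCH3(240°) eclipsed 1.3 → 6.4 kcal/mol.
F at 60° (staggered): tBu(0°)/F(60°) gauche 0.8; tBu(0°)/OCH3(300°) gauche 1.2; CHO(120°)/F(60°) gauche 0.5; CHO(120°)/Cl(180°) gauche 0.6 → 3.1 kcal/mol.
F at 120° (eclipsed): tBu(0°)/OCH3(0°) eclipsed 4.3; CHO(120°)/F(120°) eclipsed 2.0; H(240°)/Cl(240°) eclipsed 1.6 → 7.9 kcal/mol.
F at 180° (staggered): tBu(0°)/Cl(300°) gauche 1.4; tBu(0°)/OCH3(60°) gauche 1.2; CHO(120°)/F(180°) gauche 0.5; CHO(120°)/OCH3(60°) gauche 0.9 → 4.0 kcal/mol.
F at 240° (eclipsed): tBu(0°)/Cl(0°) eclipsed 3.5; CHO(120°)/OCH3(120°) eclipsed 2.8; H(240°)/F(240°) eclipsed 1.4 → 7.7 kcal/mol.
F at 300° (staggered): tBu(0°)/F(300°) gauche 0.8; tBu(0°)/Cl(60°) gauche 1.4; CHO(120°)/Cl(60°) gauche 0.6; CHO(120°)/OCH3(180°) gauche 0.9 → 3.7 kcal/mol.
The maximum (7.9 kcal/mol) occurs with F at 120°.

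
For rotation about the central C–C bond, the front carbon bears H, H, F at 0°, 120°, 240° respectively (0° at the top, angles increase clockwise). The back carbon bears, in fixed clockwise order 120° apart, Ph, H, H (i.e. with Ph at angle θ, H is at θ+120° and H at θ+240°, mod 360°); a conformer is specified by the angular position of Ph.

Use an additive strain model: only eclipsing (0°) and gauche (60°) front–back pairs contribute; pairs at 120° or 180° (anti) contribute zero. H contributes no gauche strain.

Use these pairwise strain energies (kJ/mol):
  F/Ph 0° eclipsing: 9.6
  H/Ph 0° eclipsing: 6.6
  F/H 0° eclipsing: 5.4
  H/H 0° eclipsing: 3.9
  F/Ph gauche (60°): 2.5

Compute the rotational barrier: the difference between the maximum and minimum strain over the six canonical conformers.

Ph at 0° is eclipsed. H at 0° is eclipsed with Ph at 0° (6.6); H at 120° is eclipsed with H at 120° (3.9); F at 240° is eclipsed with H at 240° (5.4). Total 15.9 kJ/mol.
Ph at 60° (staggered): no non-H gauche contacts → 0.0 kJ/mol.
Ph at 120° is eclipsed. H at 0° is eclipsed with H at 0° (3.9); H at 120° is eclipsed with Ph at 120° (6.6); F at 240° is eclipsed with H at 240° (5.4). Total 15.9 kJ/mol.
Ph at 180° is staggered. F at 240° is gauche with Ph at 180° (2.5). Total 2.5 kJ/mol.
Ph at 240° is eclipsed. H at 0° is eclipsed with H at 0° (3.9); H at 120° is eclipsed with H at 120° (3.9); F at 240° is eclipsed with Ph at 240° (9.6). Total 17.4 kJ/mol.
Ph at 300° is staggered. F at 240° is gauche with Ph at 300° (2.5). Total 2.5 kJ/mol.
Max at 240° (17.4 kJ/mol), min at 60° (0.0 kJ/mol); barrier = 17.4 kJ/mol.

17.4 kJ/mol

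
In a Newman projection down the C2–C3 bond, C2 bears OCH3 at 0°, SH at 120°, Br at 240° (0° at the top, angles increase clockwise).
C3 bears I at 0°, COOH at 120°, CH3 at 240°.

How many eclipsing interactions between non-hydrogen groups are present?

Non-H eclipsing pairs: OCH3(0°)/I(0°); SH(120°)/COOH(120°); Br(240°)/CH3(240°) — 3 interactions.

3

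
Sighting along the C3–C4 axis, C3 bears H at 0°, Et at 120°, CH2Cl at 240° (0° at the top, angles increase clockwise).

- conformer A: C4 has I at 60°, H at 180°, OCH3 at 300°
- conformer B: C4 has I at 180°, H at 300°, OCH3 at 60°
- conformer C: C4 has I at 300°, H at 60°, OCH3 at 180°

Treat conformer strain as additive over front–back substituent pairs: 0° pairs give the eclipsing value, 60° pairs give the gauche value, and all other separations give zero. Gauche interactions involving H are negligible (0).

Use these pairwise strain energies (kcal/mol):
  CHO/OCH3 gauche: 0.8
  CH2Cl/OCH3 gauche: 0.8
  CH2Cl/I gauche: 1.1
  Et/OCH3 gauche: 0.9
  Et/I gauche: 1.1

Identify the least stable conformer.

B

A (staggered): Et(120°)/I(60°) gauche 1.1; CH2Cl(240°)/OCH3(300°) gauche 0.8 → 1.9 kcal/mol.
B (staggered): Et(120°)/I(180°) gauche 1.1; Et(120°)/OCH3(60°) gauche 0.9; CH2Cl(240°)/I(180°) gauche 1.1 → 3.1 kcal/mol.
C (staggered): Et(120°)/OCH3(180°) gauche 0.9; CH2Cl(240°)/I(300°) gauche 1.1; CH2Cl(240°)/OCH3(180°) gauche 0.8 → 2.8 kcal/mol.
B has the highest total (3.1 kcal/mol).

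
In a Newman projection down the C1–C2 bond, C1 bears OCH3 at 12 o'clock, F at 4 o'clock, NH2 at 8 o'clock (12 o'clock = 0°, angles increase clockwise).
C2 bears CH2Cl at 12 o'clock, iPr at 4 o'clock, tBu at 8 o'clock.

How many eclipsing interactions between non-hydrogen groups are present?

3

Non-H eclipsing pairs: OCH3(0°)/CH2Cl(0°); F(120°)/iPr(120°); NH2(240°)/tBu(240°) — 3 interactions.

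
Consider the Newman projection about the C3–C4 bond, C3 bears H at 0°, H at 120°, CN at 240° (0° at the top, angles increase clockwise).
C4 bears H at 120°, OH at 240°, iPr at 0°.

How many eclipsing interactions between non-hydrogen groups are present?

1

Non-H eclipsing pairs: CN(240°)/OH(240°) — 1 interaction.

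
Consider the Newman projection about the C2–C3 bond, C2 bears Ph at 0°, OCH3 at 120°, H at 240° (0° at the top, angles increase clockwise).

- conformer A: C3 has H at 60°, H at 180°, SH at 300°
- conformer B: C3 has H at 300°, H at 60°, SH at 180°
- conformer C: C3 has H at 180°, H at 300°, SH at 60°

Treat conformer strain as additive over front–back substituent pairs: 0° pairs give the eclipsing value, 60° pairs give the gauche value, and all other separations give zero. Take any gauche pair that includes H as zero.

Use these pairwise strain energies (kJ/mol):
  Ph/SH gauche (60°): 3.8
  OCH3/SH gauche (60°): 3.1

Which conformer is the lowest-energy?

B

A (staggered): Ph–SH gauche; 3.8 = 3.8 kJ/mol.
B (staggered): OCH3–SH gauche; 3.1 = 3.1 kJ/mol.
C (staggered): Ph–SH gauche, OCH3–SH gauche; 3.8 + 3.1 = 6.9 kJ/mol.
B has the lowest total (3.1 kJ/mol).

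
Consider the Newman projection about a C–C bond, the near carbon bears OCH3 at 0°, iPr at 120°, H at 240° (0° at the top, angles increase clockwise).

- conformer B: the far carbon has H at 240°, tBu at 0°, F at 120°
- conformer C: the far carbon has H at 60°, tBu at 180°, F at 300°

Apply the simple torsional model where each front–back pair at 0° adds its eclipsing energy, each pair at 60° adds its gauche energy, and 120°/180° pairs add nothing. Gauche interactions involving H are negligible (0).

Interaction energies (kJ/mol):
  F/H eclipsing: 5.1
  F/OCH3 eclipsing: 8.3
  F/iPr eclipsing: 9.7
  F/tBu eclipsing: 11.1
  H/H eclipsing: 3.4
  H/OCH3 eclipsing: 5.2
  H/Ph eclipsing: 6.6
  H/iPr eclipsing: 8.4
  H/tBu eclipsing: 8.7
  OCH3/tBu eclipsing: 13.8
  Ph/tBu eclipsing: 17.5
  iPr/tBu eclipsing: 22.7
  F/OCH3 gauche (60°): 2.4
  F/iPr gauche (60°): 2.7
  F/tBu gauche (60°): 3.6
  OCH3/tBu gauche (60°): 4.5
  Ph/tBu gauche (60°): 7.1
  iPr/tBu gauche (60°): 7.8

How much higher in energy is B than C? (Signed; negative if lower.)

+16.7 kJ/mol

B is eclipsed. OCH3 at 0° is eclipsed with tBu at 0° (13.8); iPr at 120° is eclipsed with F at 120° (9.7); H at 240° is eclipsed with H at 240° (3.4). Total 26.9 kJ/mol.
C is staggered. OCH3 at 0° is gauche with F at 300° (2.4); iPr at 120° is gauche with tBu at 180° (7.8). Total 10.2 kJ/mol.
E(B) − E(C) = 26.9 − 10.2 = +16.7 kJ/mol.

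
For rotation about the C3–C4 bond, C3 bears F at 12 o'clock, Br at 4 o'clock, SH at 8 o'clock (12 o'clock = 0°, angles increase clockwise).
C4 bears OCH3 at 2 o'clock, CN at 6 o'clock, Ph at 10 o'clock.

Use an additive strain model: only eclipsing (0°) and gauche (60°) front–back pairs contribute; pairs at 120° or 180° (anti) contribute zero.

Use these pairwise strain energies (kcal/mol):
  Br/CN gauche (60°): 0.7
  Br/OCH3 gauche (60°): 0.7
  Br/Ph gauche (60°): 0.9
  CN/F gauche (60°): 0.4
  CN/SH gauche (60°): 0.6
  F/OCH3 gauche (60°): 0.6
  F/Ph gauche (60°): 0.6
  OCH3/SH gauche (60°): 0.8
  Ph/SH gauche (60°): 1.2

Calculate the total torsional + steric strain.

This conformer (staggered): F(0°)/OCH3(60°) gauche 0.6; F(0°)/Ph(300°) gauche 0.6; Br(120°)/OCH3(60°) gauche 0.7; Br(120°)/CN(180°) gauche 0.7; SH(240°)/CN(180°) gauche 0.6; SH(240°)/Ph(300°) gauche 1.2 → 4.4 kcal/mol.

4.4 kcal/mol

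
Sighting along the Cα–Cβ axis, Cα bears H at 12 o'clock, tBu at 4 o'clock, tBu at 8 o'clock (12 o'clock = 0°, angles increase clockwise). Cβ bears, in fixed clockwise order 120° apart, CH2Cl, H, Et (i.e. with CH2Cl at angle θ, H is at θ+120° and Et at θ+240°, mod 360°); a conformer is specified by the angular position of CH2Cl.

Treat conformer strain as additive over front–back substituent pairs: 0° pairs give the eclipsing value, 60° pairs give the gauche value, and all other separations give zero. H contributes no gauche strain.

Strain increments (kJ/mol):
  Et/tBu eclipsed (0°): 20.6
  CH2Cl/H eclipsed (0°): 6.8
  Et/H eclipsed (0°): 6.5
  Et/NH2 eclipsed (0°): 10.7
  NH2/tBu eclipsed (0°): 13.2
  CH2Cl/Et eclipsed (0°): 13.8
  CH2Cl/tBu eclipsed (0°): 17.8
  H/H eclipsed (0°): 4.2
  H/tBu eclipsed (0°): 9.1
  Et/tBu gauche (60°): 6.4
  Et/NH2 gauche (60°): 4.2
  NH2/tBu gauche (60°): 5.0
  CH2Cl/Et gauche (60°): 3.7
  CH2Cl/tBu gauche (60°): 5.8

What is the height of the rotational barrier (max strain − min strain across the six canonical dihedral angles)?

30.4 kJ/mol

CH2Cl at 0° (eclipsed): H(0°)/CH2Cl(0°) eclipsed 6.8; tBu(120°)/H(120°) eclipsed 9.1; tBu(240°)/Et(240°) eclipsed 20.6 → 36.5 kJ/mol.
CH2Cl at 60° (staggered): tBu(120°)/CH2Cl(60°) gauche 5.8; tBu(240°)/Et(300°) gauche 6.4 → 12.2 kJ/mol.
CH2Cl at 120° (eclipsed): H(0°)/Et(0°) eclipsed 6.5; tBu(120°)/CH2Cl(120°) eclipsed 17.8; tBu(240°)/H(240°) eclipsed 9.1 → 33.4 kJ/mol.
CH2Cl at 180° (staggered): tBu(120°)/CH2Cl(180°) gauche 5.8; tBu(120°)/Et(60°) gauche 6.4; tBu(240°)/CH2Cl(180°) gauche 5.8 → 18.0 kJ/mol.
CH2Cl at 240° (eclipsed): H(0°)/H(0°) eclipsed 4.2; tBu(120°)/Et(120°) eclipsed 20.6; tBu(240°)/CH2Cl(240°) eclipsed 17.8 → 42.6 kJ/mol.
CH2Cl at 300° (staggered): tBu(120°)/Et(180°) gauche 6.4; tBu(240°)/CH2Cl(300°) gauche 5.8; tBu(240°)/Et(180°) gauche 6.4 → 18.6 kJ/mol.
Max at 240° (42.6 kJ/mol), min at 60° (12.2 kJ/mol); barrier = 30.4 kJ/mol.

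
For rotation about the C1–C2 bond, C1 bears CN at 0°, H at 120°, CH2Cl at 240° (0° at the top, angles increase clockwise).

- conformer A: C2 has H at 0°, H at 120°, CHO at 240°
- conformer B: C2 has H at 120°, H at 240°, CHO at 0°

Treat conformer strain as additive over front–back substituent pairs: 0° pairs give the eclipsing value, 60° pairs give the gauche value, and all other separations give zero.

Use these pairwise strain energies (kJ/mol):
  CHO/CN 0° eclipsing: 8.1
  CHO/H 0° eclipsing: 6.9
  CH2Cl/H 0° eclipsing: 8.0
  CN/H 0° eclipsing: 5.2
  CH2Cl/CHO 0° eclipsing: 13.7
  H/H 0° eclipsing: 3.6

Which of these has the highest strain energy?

A

A (eclipsed): CN(0°)/H(0°) eclipsed 5.2; H(120°)/H(120°) eclipsed 3.6; CH2Cl(240°)/CHO(240°) eclipsed 13.7 → 22.5 kJ/mol.
B (eclipsed): CN(0°)/CHO(0°) eclipsed 8.1; H(120°)/H(120°) eclipsed 3.6; CH2Cl(240°)/H(240°) eclipsed 8.0 → 19.7 kJ/mol.
A has the highest total (22.5 kJ/mol).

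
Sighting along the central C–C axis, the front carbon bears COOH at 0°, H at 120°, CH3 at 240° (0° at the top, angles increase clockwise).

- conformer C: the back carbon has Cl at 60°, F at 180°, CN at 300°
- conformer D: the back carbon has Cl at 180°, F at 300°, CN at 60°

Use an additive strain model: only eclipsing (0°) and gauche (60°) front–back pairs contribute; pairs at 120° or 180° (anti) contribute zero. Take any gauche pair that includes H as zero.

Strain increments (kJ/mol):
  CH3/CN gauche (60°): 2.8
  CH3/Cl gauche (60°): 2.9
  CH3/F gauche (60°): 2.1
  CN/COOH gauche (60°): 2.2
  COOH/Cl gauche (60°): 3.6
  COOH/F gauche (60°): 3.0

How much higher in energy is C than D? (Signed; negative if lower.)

+0.5 kJ/mol

C is staggered. COOH at 0° is gauche with Cl at 60° (3.6); COOH at 0° is gauche with CN at 300° (2.2); CH3 at 240° is gauche with F at 180° (2.1); CH3 at 240° is gauche with CN at 300° (2.8). Total 10.7 kJ/mol.
D is staggered. COOH at 0° is gauche with F at 300° (3.0); COOH at 0° is gauche with CN at 60° (2.2); CH3 at 240° is gauche with Cl at 180° (2.9); CH3 at 240° is gauche with F at 300° (2.1). Total 10.2 kJ/mol.
E(C) − E(D) = 10.7 − 10.2 = +0.5 kJ/mol.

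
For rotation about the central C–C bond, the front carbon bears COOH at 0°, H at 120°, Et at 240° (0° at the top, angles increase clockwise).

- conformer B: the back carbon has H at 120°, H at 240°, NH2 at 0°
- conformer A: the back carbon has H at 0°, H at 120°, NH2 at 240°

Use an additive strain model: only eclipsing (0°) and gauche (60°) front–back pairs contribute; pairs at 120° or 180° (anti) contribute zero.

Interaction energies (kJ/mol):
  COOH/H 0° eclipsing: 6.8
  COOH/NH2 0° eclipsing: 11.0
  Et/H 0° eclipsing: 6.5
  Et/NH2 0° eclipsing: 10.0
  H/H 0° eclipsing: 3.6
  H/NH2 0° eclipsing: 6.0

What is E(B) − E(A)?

+0.7 kJ/mol

B (eclipsed): COOH(0°)/NH2(0°) eclipsed 11.0; H(120°)/H(120°) eclipsed 3.6; Et(240°)/H(240°) eclipsed 6.5 → 21.1 kJ/mol.
A (eclipsed): COOH(0°)/H(0°) eclipsed 6.8; H(120°)/H(120°) eclipsed 3.6; Et(240°)/NH2(240°) eclipsed 10.0 → 20.4 kJ/mol.
E(B) − E(A) = 21.1 − 20.4 = +0.7 kJ/mol.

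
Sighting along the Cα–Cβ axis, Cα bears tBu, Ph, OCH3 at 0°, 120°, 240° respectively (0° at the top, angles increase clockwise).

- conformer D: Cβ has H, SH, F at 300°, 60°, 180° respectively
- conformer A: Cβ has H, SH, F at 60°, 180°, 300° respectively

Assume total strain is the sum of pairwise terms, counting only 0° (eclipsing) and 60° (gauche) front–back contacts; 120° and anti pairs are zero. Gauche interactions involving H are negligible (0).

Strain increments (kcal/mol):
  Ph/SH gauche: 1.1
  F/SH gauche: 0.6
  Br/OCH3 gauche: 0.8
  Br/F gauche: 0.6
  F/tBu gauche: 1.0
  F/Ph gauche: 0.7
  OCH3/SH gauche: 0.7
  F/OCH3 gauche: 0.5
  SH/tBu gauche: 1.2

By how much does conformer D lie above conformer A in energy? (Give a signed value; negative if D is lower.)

+0.2 kcal/mol

D is staggered. tBu at 0° is gauche with SH at 60° (1.2); Ph at 120° is gauche with SH at 60° (1.1); Ph at 120° is gauche with F at 180° (0.7); OCH3 at 240° is gauche with F at 180° (0.5). Total 3.5 kcal/mol.
A is staggered. tBu at 0° is gauche with F at 300° (1.0); Ph at 120° is gauche with SH at 180° (1.1); OCH3 at 240° is gauche with SH at 180° (0.7); OCH3 at 240° is gauche with F at 300° (0.5). Total 3.3 kcal/mol.
E(D) − E(A) = 3.5 − 3.3 = +0.2 kcal/mol.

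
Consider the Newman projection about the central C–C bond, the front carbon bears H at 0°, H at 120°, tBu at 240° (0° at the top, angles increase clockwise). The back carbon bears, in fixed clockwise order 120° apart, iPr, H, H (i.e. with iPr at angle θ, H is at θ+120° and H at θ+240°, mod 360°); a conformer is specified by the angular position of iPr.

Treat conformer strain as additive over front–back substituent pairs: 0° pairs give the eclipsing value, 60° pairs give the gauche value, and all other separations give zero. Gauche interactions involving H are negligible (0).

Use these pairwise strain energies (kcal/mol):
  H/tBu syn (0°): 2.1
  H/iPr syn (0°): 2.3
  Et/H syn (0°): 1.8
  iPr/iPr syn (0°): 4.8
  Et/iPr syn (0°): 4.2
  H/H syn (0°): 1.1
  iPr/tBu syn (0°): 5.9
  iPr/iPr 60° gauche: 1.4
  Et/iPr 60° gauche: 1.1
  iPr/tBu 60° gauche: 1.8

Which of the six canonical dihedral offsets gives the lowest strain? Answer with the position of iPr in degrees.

iPr at 0° (eclipsed): H–iPr eclipsed, H–H eclipsed, tBu–H eclipsed; 2.3 + 1.1 + 2.1 = 5.5 kcal/mol.
iPr at 60° (staggered): no non-H gauche contacts → 0.0 kcal/mol.
iPr at 120° (eclipsed): H–H eclipsed, H–iPr eclipsed, tBu–H eclipsed; 1.1 + 2.3 + 2.1 = 5.5 kcal/mol.
iPr at 180° (staggered): tBu–iPr gauche; 1.8 = 1.8 kcal/mol.
iPr at 240° (eclipsed): H–H eclipsed, H–H eclipsed, tBu–iPr eclipsed; 1.1 + 1.1 + 5.9 = 8.1 kcal/mol.
iPr at 300° (staggered): tBu–iPr gauche; 1.8 = 1.8 kcal/mol.
The minimum (0.0 kcal/mol) occurs with iPr at 60°.

60°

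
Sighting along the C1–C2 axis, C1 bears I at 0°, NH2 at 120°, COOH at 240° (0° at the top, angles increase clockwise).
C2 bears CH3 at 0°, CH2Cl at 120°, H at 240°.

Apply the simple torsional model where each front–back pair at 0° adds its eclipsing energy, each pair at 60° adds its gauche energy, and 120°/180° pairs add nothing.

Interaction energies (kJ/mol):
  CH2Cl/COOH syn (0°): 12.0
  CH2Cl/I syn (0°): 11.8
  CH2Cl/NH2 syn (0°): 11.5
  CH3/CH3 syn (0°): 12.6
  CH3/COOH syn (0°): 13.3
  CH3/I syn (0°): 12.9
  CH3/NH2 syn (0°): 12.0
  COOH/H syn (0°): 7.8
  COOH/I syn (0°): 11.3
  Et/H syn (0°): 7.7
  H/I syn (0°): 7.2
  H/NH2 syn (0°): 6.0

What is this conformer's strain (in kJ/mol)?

32.2 kJ/mol

This conformer (eclipsed): I–CH3 eclipsed, NH2–CH2Cl eclipsed, COOH–H eclipsed; 12.9 + 11.5 + 7.8 = 32.2 kJ/mol.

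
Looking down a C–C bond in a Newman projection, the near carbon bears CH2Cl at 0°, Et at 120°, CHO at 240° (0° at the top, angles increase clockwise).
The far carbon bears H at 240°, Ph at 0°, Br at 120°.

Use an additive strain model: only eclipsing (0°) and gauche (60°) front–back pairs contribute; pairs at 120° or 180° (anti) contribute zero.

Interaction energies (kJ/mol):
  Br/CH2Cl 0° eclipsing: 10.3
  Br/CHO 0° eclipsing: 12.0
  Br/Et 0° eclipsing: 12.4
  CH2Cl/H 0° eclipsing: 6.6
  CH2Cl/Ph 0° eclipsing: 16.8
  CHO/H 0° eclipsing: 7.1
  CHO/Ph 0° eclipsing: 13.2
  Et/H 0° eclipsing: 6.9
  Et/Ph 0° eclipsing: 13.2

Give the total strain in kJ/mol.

This conformer is eclipsed. CH2Cl at 0° is eclipsed with Ph at 0° (16.8); Et at 120° is eclipsed with Br at 120° (12.4); CHO at 240° is eclipsed with H at 240° (7.1). Total 36.3 kJ/mol.

36.3 kJ/mol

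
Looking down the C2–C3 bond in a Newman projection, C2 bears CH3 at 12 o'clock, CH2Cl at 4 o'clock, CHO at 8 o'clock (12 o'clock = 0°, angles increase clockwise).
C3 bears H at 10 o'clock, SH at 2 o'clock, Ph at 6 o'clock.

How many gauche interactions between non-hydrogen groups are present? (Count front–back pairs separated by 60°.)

4

Non-H gauche pairs: CH3(0°)/SH(60°); CH2Cl(120°)/SH(60°); CH2Cl(120°)/Ph(180°); CHO(240°)/Ph(180°) — 4 interactions.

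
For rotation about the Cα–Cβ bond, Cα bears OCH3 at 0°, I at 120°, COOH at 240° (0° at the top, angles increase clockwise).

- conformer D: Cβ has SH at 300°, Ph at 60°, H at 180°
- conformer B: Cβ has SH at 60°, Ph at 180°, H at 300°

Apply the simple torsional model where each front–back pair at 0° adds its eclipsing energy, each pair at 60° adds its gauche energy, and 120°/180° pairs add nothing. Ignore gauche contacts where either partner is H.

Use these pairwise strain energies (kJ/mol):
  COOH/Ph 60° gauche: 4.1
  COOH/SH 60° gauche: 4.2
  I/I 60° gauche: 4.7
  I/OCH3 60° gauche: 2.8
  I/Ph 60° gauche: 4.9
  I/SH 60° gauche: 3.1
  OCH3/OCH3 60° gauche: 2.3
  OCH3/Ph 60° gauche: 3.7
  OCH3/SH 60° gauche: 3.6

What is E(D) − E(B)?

+0.7 kJ/mol

D is staggered. OCH3 at 0° is gauche with SH at 300° (3.6); OCH3 at 0° is gauche with Ph at 60° (3.7); I at 120° is gauche with Ph at 60° (4.9); COOH at 240° is gauche with SH at 300° (4.2). Total 16.4 kJ/mol.
B is staggered. OCH3 at 0° is gauche with SH at 60° (3.6); I at 120° is gauche with SH at 60° (3.1); I at 120° is gauche with Ph at 180° (4.9); COOH at 240° is gauche with Ph at 180° (4.1). Total 15.7 kJ/mol.
E(D) − E(B) = 16.4 − 15.7 = +0.7 kJ/mol.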